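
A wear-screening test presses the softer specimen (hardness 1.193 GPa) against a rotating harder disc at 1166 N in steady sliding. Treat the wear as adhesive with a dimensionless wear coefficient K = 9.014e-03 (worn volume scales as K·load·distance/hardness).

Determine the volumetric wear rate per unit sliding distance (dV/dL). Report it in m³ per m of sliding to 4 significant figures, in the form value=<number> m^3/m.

value=8.810e-09 m^3/m

The computation maintains exact precision. Intermediate values are displayed rounded — rounded once at the end: 4 significant figures.
Convert: Hardness H = 1.193 GPa = 1.193e+09 Pa.
As SI base values: W = 1166 N, H = 1.193e+09 Pa, K = 9.014e-03.
The wear rate dV/dL = K·W/H, per unit distance: 9.014e-03 · 1166 / 1.193e+09 = 8.810e-09 m³/m.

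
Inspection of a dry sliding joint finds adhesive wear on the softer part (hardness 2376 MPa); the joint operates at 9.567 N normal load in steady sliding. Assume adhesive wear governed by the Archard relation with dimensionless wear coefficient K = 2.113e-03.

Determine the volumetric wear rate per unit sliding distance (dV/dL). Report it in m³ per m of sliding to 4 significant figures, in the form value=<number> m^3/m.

Every step holds full float precision — printed values are rounded. Rounded just once: 4 significant digits.
Convert: Hardness H = 2376 MPa = 2.376e+09 Pa.
Working in SI base units: W = 9.567 N, H = 2.376e+09 Pa, K = 2.113e-03.
Sliding wear rate dV/dL = K·W/H (no L dependence): 2.113e-03 · 9.567 / 2.376e+09 = 8.508e-12 m³/m.

value=8.508e-12 m^3/m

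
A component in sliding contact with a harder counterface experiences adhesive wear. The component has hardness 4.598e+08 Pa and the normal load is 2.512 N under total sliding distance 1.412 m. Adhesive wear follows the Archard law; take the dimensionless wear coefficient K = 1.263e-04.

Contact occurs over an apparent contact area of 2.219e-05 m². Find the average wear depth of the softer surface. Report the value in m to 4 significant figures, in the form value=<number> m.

value=4.391e-08 m

The algebra runs at full float precision; intermediate values appear rounded. Rounded just once to 4 significant digits.
As SI base values: W = 2.512 N, H = 4.598e+08 Pa, K = 1.263e-04.
Archard volume V = K·W·L/H = 1.263e-04 · 2.512 · 1.412 / 4.598e+08 = 9.743e-13 m³.
Depth of wear h = V/A = 9.743e-13 / 2.219e-05 = 4.391e-08 m.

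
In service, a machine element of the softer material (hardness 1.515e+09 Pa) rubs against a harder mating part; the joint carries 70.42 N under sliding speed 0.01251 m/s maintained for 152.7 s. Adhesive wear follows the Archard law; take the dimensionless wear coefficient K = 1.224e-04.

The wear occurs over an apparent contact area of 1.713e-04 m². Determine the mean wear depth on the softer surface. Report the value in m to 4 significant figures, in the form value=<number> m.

The algebra runs at exact precision, and intermediate values are displayed rounded — rounded just once: 4 significant digits.
Convert: Distance covered L = v·t = 0.01251 m/s × 152.7 s = 1.910 m.
Collected in SI base units: W = 70.42 N, H = 1.515e+09 Pa, K = 1.224e-04.
Wear volume V = K·W·L/H = 1.224e-04 · 70.42 · 1.910 / 1.515e+09 = 1.087e-11 m³.
Depth of wear h = V/A = 1.087e-11 / 1.713e-04 = 6.345e-08 m.

value=6.345e-08 m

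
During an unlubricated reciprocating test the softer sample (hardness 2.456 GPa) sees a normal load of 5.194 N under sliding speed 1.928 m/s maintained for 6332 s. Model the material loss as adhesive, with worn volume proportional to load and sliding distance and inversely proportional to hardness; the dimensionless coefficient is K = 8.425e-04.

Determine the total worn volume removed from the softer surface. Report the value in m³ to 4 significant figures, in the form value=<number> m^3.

Intermediate values are displayed rounded, and every step holds full float precision; one final rounding to four significant digits.
Convert: Distance L = v·t = 1.928 m/s × 6332 s = 1.221e+04 m.
Convert: Hardness H = 2.456 GPa = 2.456e+09 Pa.
In SI base units: W = 5.194 N, H = 2.456e+09 Pa, K = 8.425e-04.
Apply Archard: V = K·W·L/H = 8.425e-04 · 5.194 · 1.221e+04 / 2.456e+09 = 2.175e-08 m³.

value=2.175e-08 m^3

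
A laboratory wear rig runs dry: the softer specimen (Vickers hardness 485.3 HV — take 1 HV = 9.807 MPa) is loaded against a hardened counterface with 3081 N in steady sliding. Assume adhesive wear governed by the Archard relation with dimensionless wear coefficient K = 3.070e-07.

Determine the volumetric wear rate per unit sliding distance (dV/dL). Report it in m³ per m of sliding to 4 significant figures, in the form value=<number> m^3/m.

value=1.987e-13 m^3/m

The intermediates are printed rounded; the computation carries full precision, and a single final rounding to four significant digits.
Hardness H = 485.3 HV × 9.807 MPa/HV = 4759 MPa = 4.759e+09 Pa.
In SI base units, W = 3081 N, H = 4.759e+09 Pa, K = 3.070e-07.
Rate of wear dV/dL = K·W/H (independent of L): 3.070e-07 · 3081 / 4.759e+09 = 1.987e-13 m³/m.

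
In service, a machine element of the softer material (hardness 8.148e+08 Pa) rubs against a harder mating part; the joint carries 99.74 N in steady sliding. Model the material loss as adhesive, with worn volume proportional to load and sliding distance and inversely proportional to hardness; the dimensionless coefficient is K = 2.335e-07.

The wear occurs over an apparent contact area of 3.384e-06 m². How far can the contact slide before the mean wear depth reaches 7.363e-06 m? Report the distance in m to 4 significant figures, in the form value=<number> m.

value=871.7 m

All arithmetic keeps exact precision — the intermediates are displayed rounded. Rounded just once: 4 significant figures.
Restated in SI base units: W = 99.74 N, H = 8.148e+08 Pa, K = 2.335e-07.
Allowed volume V_lim = h_lim·A = 7.363e-06 · 3.384e-06 = 2.492e-11 m³.
Life L = V_lim·H/(K·W) = 2.492e-11 · 8.148e+08 / (2.335e-07 · 99.74) = 871.7 m.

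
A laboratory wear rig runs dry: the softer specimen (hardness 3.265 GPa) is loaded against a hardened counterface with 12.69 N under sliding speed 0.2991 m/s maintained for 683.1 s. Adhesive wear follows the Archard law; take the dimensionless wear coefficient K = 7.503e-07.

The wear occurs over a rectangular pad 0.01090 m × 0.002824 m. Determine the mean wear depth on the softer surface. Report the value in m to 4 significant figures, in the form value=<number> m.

value=1.936e-08 m

Intermediates appear rounded, and every step maintains full float precision — rounded just once to 4 significant figures.
Total distance L = v·t = 0.2991 m/s × 683.1 s = 204.3 m.
Hardness H = 3.265 GPa = 3.265e+09 Pa.
Contact area A = 0.01090 m × 0.002824 m = 3.078e-05 m².
In SI base units: W = 12.69 N, H = 3.265e+09 Pa, K = 7.503e-07.
Volume removed: V = K·W·L/H = 7.503e-07 · 12.69 · 204.3 / 3.265e+09 = 5.958e-13 m³.
Mean depth h = V/A = 5.958e-13 / 3.078e-05 = 1.936e-08 m.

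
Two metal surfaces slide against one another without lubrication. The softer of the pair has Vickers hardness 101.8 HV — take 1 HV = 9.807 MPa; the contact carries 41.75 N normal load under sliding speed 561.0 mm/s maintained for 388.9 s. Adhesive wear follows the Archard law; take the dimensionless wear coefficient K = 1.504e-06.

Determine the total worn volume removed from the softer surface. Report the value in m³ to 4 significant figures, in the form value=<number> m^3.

All working math carries exact precision — printed values are rounded. Rounded once at the end, at four significant figures.
Convert: Sliding speed v = 561.0 mm/s = 0.5610 m/s. Distance covered L = v·t = 0.5610 m/s × 388.9 s = 218.2 m.
Convert: Hardness H = 101.8 HV × 9.807 MPa/HV = 998.4 MPa = 9.984e+08 Pa.
In SI base units, W = 41.75 N, H = 9.984e+08 Pa, K = 1.504e-06.
Archard relation: V = K·W·L/H = 1.504e-06 · 41.75 · 218.2 / 9.984e+08 = 1.372e-11 m³.

value=1.372e-11 m^3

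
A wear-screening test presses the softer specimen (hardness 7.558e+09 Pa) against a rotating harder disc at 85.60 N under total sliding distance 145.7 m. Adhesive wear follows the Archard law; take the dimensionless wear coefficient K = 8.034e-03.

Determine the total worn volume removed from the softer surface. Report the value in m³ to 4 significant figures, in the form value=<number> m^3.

The computation carries full float precision. The intermediates are displayed rounded; a lone final rounding: 4 significant digits.
SI base units throughout: W = 85.60 N, H = 7.558e+09 Pa, K = 8.034e-03.
Volume removed: V = K·W·L/H = 8.034e-03 · 85.60 · 145.7 / 7.558e+09 = 1.326e-08 m³.

value=1.326e-08 m^3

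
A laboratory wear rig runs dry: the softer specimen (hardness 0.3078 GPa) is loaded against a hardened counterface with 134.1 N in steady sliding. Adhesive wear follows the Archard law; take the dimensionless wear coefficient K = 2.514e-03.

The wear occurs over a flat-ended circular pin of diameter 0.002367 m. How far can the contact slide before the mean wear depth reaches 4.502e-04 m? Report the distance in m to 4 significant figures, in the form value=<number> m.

The intermediates are printed rounded; the computation carries exact precision — rounded just once, at 4 significant digits.
Hardness H = 0.3078 GPa = 3.078e+08 Pa.
Contact area A = π·d²/4 = π·(0.002367 m)²/4 = 4.400e-06 m².
Restated in SI base units: W = 134.1 N, H = 3.078e+08 Pa, K = 2.514e-03.
Wearable volume V_lim = h_lim·A = 4.502e-04 · 4.400e-06 = 1.981e-09 m³.
Life L = V_lim·H/(K·W) = 1.981e-09 · 3.078e+08 / (2.514e-03 · 134.1) = 1.809 m.

value=1.809 m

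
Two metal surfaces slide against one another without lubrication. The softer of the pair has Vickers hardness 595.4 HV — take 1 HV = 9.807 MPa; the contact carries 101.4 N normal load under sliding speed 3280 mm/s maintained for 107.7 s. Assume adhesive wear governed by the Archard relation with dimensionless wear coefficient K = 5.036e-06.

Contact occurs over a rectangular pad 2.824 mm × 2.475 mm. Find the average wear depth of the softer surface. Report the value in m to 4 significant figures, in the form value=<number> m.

value=4.420e-06 m

Intermediate values are displayed rounded. All working math maintains full precision; one last rounding: 4 significant figures.
Convert: Sliding speed v = 3280 mm/s = 3.280 m/s. Path length L = v·t = 3.280 m/s × 107.7 s = 353.3 m.
Convert: Hardness H = 595.4 HV × 9.807 MPa/HV = 5839 MPa = 5.839e+09 Pa.
Convert: Pad sides 2.824 mm × 2.475 mm = 0.002824 m × 0.002475 m. Contact area A = 0.002824 m × 0.002475 m = 6.989e-06 m².
Collected in SI base units: W = 101.4 N, H = 5.839e+09 Pa, K = 5.036e-06.
Apply Archard: V = K·W·L/H = 5.036e-06 · 101.4 · 353.3 / 5.839e+09 = 3.089e-11 m³.
Mean wear depth h = V/A = 3.089e-11 / 6.989e-06 = 4.420e-06 m.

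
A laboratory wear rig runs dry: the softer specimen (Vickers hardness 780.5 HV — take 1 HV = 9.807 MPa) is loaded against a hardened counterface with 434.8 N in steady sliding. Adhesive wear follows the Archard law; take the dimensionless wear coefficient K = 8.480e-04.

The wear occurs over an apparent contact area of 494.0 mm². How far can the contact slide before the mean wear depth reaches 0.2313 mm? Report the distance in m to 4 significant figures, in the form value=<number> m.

value=2372 m

The intermediates are printed rounded. All working math carries exact precision — one last rounding to four significant digits.
Convert: Hardness H = 780.5 HV × 9.807 MPa/HV = 7654 MPa = 7.654e+09 Pa.
Convert: Contact area A = 494.0 mm² = 4.940e-04 m².
Convert: Depth limit h_lim = 0.2313 mm = 2.313e-04 m.
In SI base units, W = 434.8 N, H = 7.654e+09 Pa, K = 8.480e-04.
Allowed volume V_lim = h_lim·A = 2.313e-04 · 4.940e-04 = 1.143e-07 m³.
Sliding life L = V_lim·H/(K·W) = 1.143e-07 · 7.654e+09 / (8.480e-04 · 434.8) = 2372 m.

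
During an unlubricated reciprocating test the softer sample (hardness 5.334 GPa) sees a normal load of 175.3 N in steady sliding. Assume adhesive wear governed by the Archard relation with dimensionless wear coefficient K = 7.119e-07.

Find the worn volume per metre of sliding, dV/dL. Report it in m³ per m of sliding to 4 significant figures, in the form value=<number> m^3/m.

Intermediates appear rounded — the algebra keeps exact precision, and one final rounding, at four significant digits.
Convert: Hardness H = 5.334 GPa = 5.334e+09 Pa.
As SI base values: W = 175.3 N, H = 5.334e+09 Pa, K = 7.119e-07.
The wear rate dV/dL = K·W/H — distance-free: 7.119e-07 · 175.3 / 5.334e+09 = 2.340e-14 m³/m.

value=2.340e-14 m^3/m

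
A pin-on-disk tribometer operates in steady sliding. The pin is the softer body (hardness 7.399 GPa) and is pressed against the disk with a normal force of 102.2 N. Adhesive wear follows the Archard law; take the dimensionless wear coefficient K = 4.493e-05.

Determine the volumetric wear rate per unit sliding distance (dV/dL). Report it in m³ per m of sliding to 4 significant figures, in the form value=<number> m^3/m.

value=6.206e-13 m^3/m

Intermediates appear rounded; every step runs at exact precision, and one final rounding, at four significant figures.
Hardness H = 7.399 GPa = 7.399e+09 Pa.
Restated in SI base units: W = 102.2 N, H = 7.399e+09 Pa, K = 4.493e-05.
Wear rate dV/dL = K·W/H — distance-free: 4.493e-05 · 102.2 / 7.399e+09 = 6.206e-13 m³/m.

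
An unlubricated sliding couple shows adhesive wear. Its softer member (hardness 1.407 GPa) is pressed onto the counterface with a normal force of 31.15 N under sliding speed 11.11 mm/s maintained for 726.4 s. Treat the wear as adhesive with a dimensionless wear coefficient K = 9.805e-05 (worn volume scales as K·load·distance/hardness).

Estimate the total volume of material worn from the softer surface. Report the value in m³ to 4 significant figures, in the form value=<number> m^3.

value=1.752e-11 m^3

Each operation runs at full float precision, and the intermediates appear rounded; one last rounding to four significant digits.
Convert: Sliding speed v = 11.11 mm/s = 0.01111 m/s. Total distance L = v·t = 0.01111 m/s × 726.4 s = 8.070 m.
Convert: Hardness H = 1.407 GPa = 1.407e+09 Pa.
SI base units throughout: W = 31.15 N, H = 1.407e+09 Pa, K = 9.805e-05.
Archard relation: V = K·W·L/H = 9.805e-05 · 31.15 · 8.070 / 1.407e+09 = 1.752e-11 m³.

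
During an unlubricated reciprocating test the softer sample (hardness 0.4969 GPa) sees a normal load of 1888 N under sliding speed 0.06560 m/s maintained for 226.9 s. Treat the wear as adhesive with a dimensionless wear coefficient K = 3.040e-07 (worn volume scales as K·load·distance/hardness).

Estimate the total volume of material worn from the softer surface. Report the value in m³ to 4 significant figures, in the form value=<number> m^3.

value=1.719e-11 m^3

Intermediates appear rounded; the computation carries full precision; one final rounding, at 4 significant figures.
The distance L = v·t = 0.06560 m/s × 226.9 s = 14.88 m.
Hardness H = 0.4969 GPa = 4.969e+08 Pa.
Working in SI base units: W = 1888 N, H = 4.969e+08 Pa, K = 3.040e-07.
Apply Archard: V = K·W·L/H = 3.040e-07 · 1888 · 14.88 / 4.969e+08 = 1.719e-11 m³.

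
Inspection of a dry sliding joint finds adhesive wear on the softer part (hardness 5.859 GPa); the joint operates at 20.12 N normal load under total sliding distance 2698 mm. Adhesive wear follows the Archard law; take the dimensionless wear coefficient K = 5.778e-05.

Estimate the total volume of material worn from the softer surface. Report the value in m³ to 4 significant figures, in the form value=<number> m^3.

Intermediates are printed rounded — the algebra keeps exact precision. Rounded once at the end: four significant figures.
Sliding distance L = 2698 mm = 2.698 m.
Hardness H = 5.859 GPa = 5.859e+09 Pa.
SI base units throughout: W = 20.12 N, H = 5.859e+09 Pa, K = 5.778e-05.
The Archard volume V = K·W·L/H = 5.778e-05 · 20.12 · 2.698 / 5.859e+09 = 5.353e-13 m³.

value=5.353e-13 m^3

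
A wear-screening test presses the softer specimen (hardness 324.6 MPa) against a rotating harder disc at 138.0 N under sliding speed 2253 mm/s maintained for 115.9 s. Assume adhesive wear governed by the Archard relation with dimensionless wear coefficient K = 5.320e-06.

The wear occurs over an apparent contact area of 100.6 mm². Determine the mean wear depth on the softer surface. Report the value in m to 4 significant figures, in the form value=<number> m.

value=5.871e-06 m

Intermediates are displayed rounded, and the algebra runs at exact precision. Rounded once at the end, at four significant figures.
Sliding speed v = 2253 mm/s = 2.253 m/s. Distance L = v·t = 2.253 m/s × 115.9 s = 261.1 m.
Hardness H = 324.6 MPa = 3.246e+08 Pa.
Contact area A = 100.6 mm² = 1.006e-04 m².
SI base units throughout: W = 138.0 N, H = 3.246e+08 Pa, K = 5.320e-06.
Worn volume V = K·W·L/H = 5.320e-06 · 138.0 · 261.1 / 3.246e+08 = 5.906e-10 m³.
Depth h = V/A = 5.906e-10 / 1.006e-04 = 5.871e-06 m.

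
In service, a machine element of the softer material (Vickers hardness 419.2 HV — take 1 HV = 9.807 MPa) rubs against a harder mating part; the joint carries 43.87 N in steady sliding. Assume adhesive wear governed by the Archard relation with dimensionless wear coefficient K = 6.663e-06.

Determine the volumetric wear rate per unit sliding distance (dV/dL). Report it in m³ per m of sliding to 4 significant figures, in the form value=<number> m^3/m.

value=7.110e-14 m^3/m

Intermediate values appear rounded. The algebra carries full precision — a single final rounding: 4 significant figures.
Convert: Hardness H = 419.2 HV × 9.807 MPa/HV = 4111 MPa = 4.111e+09 Pa.
Working in SI base units: W = 43.87 N, H = 4.111e+09 Pa, K = 6.663e-06.
The wear rate dV/dL = K·W/H, per unit distance: 6.663e-06 · 43.87 / 4.111e+09 = 7.110e-14 m³/m.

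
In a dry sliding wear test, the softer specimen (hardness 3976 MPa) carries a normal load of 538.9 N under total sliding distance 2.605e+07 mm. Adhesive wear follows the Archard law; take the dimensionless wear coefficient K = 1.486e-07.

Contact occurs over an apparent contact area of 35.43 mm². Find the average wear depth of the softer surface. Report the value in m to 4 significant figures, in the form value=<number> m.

value=1.481e-05 m

Each operation carries exact precision — the intermediates are printed rounded — a lone final rounding to four significant digits.
Total distance L = 2.605e+07 mm = 2.605e+04 m.
Hardness H = 3976 MPa = 3.976e+09 Pa.
Contact area A = 35.43 mm² = 3.543e-05 m².
Expressed in SI base units: W = 538.9 N, H = 3.976e+09 Pa, K = 1.486e-07.
The Archard volume V = K·W·L/H = 1.486e-07 · 538.9 · 2.605e+04 / 3.976e+09 = 5.247e-10 m³.
Depth of wear h = V/A = 5.247e-10 / 3.543e-05 = 1.481e-05 m.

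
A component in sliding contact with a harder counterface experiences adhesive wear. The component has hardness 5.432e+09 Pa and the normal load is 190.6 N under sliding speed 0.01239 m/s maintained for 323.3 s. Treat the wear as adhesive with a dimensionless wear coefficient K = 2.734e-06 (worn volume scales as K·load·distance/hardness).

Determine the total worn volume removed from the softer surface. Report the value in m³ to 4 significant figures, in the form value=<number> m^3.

value=3.843e-13 m^3

The computation runs at full precision; intermediates are shown rounded — rounded once at the end: 4 significant figures.
Distance covered L = v·t = 0.01239 m/s × 323.3 s = 4.006 m.
Restated in SI base units: W = 190.6 N, H = 5.432e+09 Pa, K = 2.734e-06.
Apply Archard: V = K·W·L/H = 2.734e-06 · 190.6 · 4.006 / 5.432e+09 = 3.843e-13 m³.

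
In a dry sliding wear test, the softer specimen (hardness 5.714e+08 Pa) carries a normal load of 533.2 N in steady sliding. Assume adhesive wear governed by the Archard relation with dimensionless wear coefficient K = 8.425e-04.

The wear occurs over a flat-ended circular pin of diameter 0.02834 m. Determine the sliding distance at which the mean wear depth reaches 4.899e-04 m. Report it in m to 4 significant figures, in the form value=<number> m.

Intermediate values appear rounded; the computation carries exact precision; rounded just once to 4 significant figures.
Convert: Contact area A = π·d²/4 = π·(0.02834 m)²/4 = 6.308e-04 m².
As SI base values: W = 533.2 N, H = 5.714e+08 Pa, K = 8.425e-04.
Permissible volume V_lim = h_lim·A = 4.899e-04 · 6.308e-04 = 3.090e-07 m³.
So the life L = V_lim·H/(K·W) = 3.090e-07 · 5.714e+08 / (8.425e-04 · 533.2) = 393.1 m.

value=393.1 m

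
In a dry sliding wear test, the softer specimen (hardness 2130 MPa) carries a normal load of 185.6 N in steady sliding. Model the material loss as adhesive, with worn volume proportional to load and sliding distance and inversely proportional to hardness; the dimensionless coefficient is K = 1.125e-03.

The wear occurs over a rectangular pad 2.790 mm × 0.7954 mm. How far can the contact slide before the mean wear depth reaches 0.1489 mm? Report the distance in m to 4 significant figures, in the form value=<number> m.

value=3.371 m

Intermediates appear rounded — the algebra runs at full float precision — rounded once at the end: four significant figures.
Convert: Hardness H = 2130 MPa = 2.130e+09 Pa.
Convert: Pad sides 2.790 mm × 0.7954 mm = 2.790e-03 m × 7.954e-04 m. Contact area A = 2.790e-03 m × 7.954e-04 m = 2.219e-06 m².
Convert: Depth limit h_lim = 0.1489 mm = 1.489e-04 m.
In SI base units, W = 185.6 N, H = 2.130e+09 Pa, K = 1.125e-03.
At the depth limit, V_lim = h_lim·A = 1.489e-04 · 2.219e-06 = 3.304e-10 m³.
Sliding life L = V_lim·H/(K·W) = 3.304e-10 · 2.130e+09 / (1.125e-03 · 185.6) = 3.371 m.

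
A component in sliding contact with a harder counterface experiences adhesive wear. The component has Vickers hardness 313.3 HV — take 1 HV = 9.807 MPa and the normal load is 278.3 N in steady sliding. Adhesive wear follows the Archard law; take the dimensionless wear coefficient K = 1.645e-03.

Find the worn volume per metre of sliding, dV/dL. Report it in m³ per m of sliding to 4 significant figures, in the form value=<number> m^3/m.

Each operation keeps exact precision. Intermediate values are displayed rounded, and one final rounding, at 4 significant figures.
Hardness H = 313.3 HV × 9.807 MPa/HV = 3073 MPa = 3.073e+09 Pa.
Collected in SI base units: W = 278.3 N, H = 3.073e+09 Pa, K = 1.645e-03.
Sliding wear rate dV/dL = K·W/H (no L dependence): 1.645e-03 · 278.3 / 3.073e+09 = 1.490e-10 m³/m.

value=1.490e-10 m^3/m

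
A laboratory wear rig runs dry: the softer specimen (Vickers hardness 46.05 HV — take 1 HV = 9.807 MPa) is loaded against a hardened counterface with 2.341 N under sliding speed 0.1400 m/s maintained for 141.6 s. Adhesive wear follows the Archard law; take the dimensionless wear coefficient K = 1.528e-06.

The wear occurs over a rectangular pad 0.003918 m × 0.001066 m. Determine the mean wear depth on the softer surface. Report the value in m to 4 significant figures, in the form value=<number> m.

value=3.759e-08 m

Intermediates appear rounded; the computation holds exact precision — rounded once at the end: four significant digits.
Total distance L = v·t = 0.1400 m/s × 141.6 s = 19.82 m.
Hardness H = 46.05 HV × 9.807 MPa/HV = 451.6 MPa = 4.516e+08 Pa.
Contact area A = 0.003918 m × 0.001066 m = 4.177e-06 m².
Collected in SI base units: W = 2.341 N, H = 4.516e+08 Pa, K = 1.528e-06.
Apply Archard: V = K·W·L/H = 1.528e-06 · 2.341 · 19.82 / 4.516e+08 = 1.570e-13 m³.
Wear depth h = V/A = 1.570e-13 / 4.177e-06 = 3.759e-08 m.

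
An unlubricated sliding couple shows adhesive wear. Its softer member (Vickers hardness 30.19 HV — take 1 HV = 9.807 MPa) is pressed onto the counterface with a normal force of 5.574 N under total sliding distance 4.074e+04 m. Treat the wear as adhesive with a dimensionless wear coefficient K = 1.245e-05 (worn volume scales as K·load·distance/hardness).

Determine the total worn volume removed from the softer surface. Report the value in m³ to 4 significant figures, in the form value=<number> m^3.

Intermediates appear rounded, and all arithmetic holds full precision. Rounded just once to 4 significant digits.
Hardness H = 30.19 HV × 9.807 MPa/HV = 296.1 MPa = 2.961e+08 Pa.
Expressed in SI base units: W = 5.574 N, H = 2.961e+08 Pa, K = 1.245e-05.
By Archard's law, V = K·W·L/H = 1.245e-05 · 5.574 · 4.074e+04 / 2.961e+08 = 9.549e-09 m³.

value=9.549e-09 m^3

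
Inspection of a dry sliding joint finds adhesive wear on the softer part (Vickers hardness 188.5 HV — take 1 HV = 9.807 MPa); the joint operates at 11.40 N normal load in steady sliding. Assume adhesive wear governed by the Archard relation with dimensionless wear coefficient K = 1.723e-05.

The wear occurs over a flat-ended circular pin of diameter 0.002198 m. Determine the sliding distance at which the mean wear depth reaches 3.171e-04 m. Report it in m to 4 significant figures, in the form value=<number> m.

All working math holds full precision; the intermediates are displayed rounded — rounded just once to 4 significant figures.
Convert: Hardness H = 188.5 HV × 9.807 MPa/HV = 1849 MPa = 1.849e+09 Pa.
Convert: Contact area A = π·d²/4 = π·(0.002198 m)²/4 = 3.794e-06 m².
Collected in SI base units: W = 11.40 N, H = 1.849e+09 Pa, K = 1.723e-05.
At the depth limit, V_lim = h_lim·A = 3.171e-04 · 3.794e-06 = 1.203e-09 m³.
Sliding life L = V_lim·H/(K·W) = 1.203e-09 · 1.849e+09 / (1.723e-05 · 11.40) = 1.132e+04 m.

value=1.132e+04 m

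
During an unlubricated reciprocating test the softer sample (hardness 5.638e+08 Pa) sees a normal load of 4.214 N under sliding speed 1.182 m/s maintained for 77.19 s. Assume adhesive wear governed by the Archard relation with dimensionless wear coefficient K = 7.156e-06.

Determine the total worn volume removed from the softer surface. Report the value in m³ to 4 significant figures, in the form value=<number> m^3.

value=4.880e-12 m^3

The intermediates are printed rounded. The computation maintains full precision; a lone final rounding to four significant figures.
Distance covered L = v·t = 1.182 m/s × 77.19 s = 91.24 m.
SI base units throughout: W = 4.214 N, H = 5.638e+08 Pa, K = 7.156e-06.
Apply Archard: V = K·W·L/H = 7.156e-06 · 4.214 · 91.24 / 5.638e+08 = 4.880e-12 m³.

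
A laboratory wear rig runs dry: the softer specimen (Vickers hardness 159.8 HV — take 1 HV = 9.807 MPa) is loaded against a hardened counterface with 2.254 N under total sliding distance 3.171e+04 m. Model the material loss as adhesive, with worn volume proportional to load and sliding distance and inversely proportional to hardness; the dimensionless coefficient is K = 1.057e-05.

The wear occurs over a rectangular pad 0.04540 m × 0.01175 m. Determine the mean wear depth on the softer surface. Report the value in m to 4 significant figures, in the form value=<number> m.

value=9.037e-07 m

The algebra runs at full float precision, and intermediate values appear rounded; a single final rounding to 4 significant digits.
Hardness H = 159.8 HV × 9.807 MPa/HV = 1567 MPa = 1.567e+09 Pa.
Contact area A = 0.04540 m × 0.01175 m = 5.334e-04 m².
Working in SI base units: W = 2.254 N, H = 1.567e+09 Pa, K = 1.057e-05.
The Archard volume V = K·W·L/H = 1.057e-05 · 2.254 · 3.171e+04 / 1.567e+09 = 4.821e-10 m³.
Mean wear depth h = V/A = 4.821e-10 / 5.334e-04 = 9.037e-07 m.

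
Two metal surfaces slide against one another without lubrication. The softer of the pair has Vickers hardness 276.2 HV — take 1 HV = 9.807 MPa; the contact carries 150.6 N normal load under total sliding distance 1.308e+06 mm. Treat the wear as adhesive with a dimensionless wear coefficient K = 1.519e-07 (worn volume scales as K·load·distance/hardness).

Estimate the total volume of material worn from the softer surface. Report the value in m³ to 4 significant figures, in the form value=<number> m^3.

value=1.105e-11 m^3

Every step keeps full float precision; shown intermediates are rounded. Rounded once at the end: 4 significant digits.
Convert: Sliding distance L = 1.308e+06 mm = 1308 m.
Convert: Hardness H = 276.2 HV × 9.807 MPa/HV = 2709 MPa = 2.709e+09 Pa.
Expressed in SI base units: W = 150.6 N, H = 2.709e+09 Pa, K = 1.519e-07.
Volume removed: V = K·W·L/H = 1.519e-07 · 150.6 · 1308 / 2.709e+09 = 1.105e-11 m³.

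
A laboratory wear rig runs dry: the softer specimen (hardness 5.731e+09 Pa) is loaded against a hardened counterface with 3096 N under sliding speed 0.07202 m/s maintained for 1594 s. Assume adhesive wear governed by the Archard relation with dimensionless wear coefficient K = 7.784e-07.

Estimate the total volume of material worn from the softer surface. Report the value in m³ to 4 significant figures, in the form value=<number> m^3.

value=4.827e-11 m^3

Intermediates appear rounded, and the algebra maintains exact precision, and one last rounding: four significant figures.
Convert: Distance L = v·t = 0.07202 m/s × 1594 s = 114.8 m.
Expressed in SI base units: W = 3096 N, H = 5.731e+09 Pa, K = 7.784e-07.
Apply Archard: V = K·W·L/H = 7.784e-07 · 3096 · 114.8 / 5.731e+09 = 4.827e-11 m³.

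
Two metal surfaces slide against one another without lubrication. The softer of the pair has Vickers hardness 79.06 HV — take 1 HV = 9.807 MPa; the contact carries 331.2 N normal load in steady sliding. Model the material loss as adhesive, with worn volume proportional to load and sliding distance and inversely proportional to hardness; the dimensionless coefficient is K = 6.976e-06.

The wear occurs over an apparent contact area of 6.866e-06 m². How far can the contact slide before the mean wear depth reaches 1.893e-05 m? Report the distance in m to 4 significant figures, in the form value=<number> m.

value=43.62 m

The computation keeps exact precision, and intermediates are displayed rounded — a single final rounding, at 4 significant digits.
Hardness H = 79.06 HV × 9.807 MPa/HV = 775.3 MPa = 7.753e+08 Pa.
Restated in SI base units: W = 331.2 N, H = 7.753e+08 Pa, K = 6.976e-06.
Limit volume V_lim = h_lim·A = 1.893e-05 · 6.866e-06 = 1.300e-10 m³.
Inverting, life L = V_lim·H/(K·W) = 1.300e-10 · 7.753e+08 / (6.976e-06 · 331.2) = 43.62 m.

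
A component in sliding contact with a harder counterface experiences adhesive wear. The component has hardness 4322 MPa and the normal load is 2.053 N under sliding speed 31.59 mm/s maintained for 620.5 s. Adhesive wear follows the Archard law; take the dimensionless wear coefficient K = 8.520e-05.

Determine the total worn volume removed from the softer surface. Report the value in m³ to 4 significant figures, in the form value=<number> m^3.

The intermediates appear rounded. Every step holds exact precision; rounded once at the end, at four significant digits.
Convert: Sliding speed v = 31.59 mm/s = 0.03159 m/s. Distance L = v·t = 0.03159 m/s × 620.5 s = 19.60 m.
Convert: Hardness H = 4322 MPa = 4.322e+09 Pa.
SI base units throughout: W = 2.053 N, H = 4.322e+09 Pa, K = 8.520e-05.
Worn volume V = K·W·L/H = 8.520e-05 · 2.053 · 19.60 / 4.322e+09 = 7.933e-13 m³.

value=7.933e-13 m^3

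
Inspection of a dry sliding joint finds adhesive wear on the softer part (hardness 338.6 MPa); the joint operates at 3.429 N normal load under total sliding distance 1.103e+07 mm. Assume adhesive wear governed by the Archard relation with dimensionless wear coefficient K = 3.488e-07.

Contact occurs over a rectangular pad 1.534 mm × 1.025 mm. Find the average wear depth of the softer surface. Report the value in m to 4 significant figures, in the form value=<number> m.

value=2.478e-05 m

All arithmetic runs at exact precision. Intermediate values are shown rounded; rounded just once, at four significant figures.
Convert: Distance covered L = 1.103e+07 mm = 1.103e+04 m.
Convert: Hardness H = 338.6 MPa = 3.386e+08 Pa.
Convert: Pad sides 1.534 mm × 1.025 mm = 0.001534 m × 0.001025 m. Contact area A = 0.001534 m × 0.001025 m = 1.572e-06 m².
As SI base values: W = 3.429 N, H = 3.386e+08 Pa, K = 3.488e-07.
Worn volume V = K·W·L/H = 3.488e-07 · 3.429 · 1.103e+04 / 3.386e+08 = 3.896e-11 m³.
Mean depth h = V/A = 3.896e-11 / 1.572e-06 = 2.478e-05 m.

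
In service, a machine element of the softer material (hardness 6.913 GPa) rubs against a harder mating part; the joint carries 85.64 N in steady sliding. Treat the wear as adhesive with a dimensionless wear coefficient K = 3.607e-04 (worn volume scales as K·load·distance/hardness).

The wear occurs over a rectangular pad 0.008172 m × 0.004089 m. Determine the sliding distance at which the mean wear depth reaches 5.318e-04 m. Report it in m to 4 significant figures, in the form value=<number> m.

value=3977 m

Displayed values are rounded — all arithmetic maintains full precision. Rounded just once: 4 significant figures.
Convert: Hardness H = 6.913 GPa = 6.913e+09 Pa.
Convert: Contact area A = 0.008172 m × 0.004089 m = 3.342e-05 m².
Working in SI base units: W = 85.64 N, H = 6.913e+09 Pa, K = 3.607e-04.
Wearable volume V_lim = h_lim·A = 5.318e-04 · 3.342e-05 = 1.777e-08 m³.
Inverting, life L = V_lim·H/(K·W) = 1.777e-08 · 6.913e+09 / (3.607e-04 · 85.64) = 3977 m.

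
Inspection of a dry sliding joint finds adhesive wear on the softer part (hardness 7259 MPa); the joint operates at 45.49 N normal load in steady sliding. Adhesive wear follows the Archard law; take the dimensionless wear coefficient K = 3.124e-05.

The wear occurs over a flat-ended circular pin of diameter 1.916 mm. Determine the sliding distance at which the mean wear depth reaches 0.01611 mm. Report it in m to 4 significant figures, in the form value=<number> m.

value=237.3 m

The algebra carries exact precision, and quoted intermediates are rounded; one final rounding: four significant figures.
Hardness H = 7259 MPa = 7.259e+09 Pa.
Pin diameter d = 1.916 mm = 0.001916 m. Contact area A = π·d²/4 = π·(0.001916 m)²/4 = 2.883e-06 m².
Depth limit h_lim = 0.01611 mm = 1.611e-05 m.
As SI base values: W = 45.49 N, H = 7.259e+09 Pa, K = 3.124e-05.
Limit volume V_lim = h_lim·A = 1.611e-05 · 2.883e-06 = 4.645e-11 m³.
So the life L = V_lim·H/(K·W) = 4.645e-11 · 7.259e+09 / (3.124e-05 · 45.49) = 237.3 m.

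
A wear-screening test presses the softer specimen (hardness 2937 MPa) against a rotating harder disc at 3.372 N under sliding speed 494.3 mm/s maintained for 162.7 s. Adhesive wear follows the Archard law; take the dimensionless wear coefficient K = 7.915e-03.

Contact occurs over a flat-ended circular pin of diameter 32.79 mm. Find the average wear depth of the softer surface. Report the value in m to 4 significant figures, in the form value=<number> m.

Quoted intermediates are rounded; all arithmetic keeps full float precision — a single final rounding, at 4 significant digits.
Convert: Sliding speed v = 494.3 mm/s = 0.4943 m/s. Sliding distance L = v·t = 0.4943 m/s × 162.7 s = 80.42 m.
Convert: Hardness H = 2937 MPa = 2.937e+09 Pa.
Convert: Pin diameter d = 32.79 mm = 0.03279 m. Contact area A = π·d²/4 = π·(0.03279 m)²/4 = 8.444e-04 m².
Collected in SI base units: W = 3.372 N, H = 2.937e+09 Pa, K = 7.915e-03.
Archard volume V = K·W·L/H = 7.915e-03 · 3.372 · 80.42 / 2.937e+09 = 7.308e-10 m³.
Depth of wear h = V/A = 7.308e-10 / 8.444e-04 = 8.654e-07 m.

value=8.654e-07 m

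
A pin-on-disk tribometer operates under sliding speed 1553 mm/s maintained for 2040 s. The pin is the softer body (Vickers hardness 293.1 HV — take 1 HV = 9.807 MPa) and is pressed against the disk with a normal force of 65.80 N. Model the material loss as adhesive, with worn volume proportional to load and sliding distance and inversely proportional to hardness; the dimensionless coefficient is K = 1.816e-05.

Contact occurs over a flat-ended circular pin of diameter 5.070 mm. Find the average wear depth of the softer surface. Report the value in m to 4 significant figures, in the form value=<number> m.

Intermediate values are displayed rounded; all working math carries full float precision. Rounded just once: 4 significant digits.
Convert: Sliding speed v = 1553 mm/s = 1.553 m/s. Sliding distance L = v·t = 1.553 m/s × 2040 s = 3168 m.
Convert: Hardness H = 293.1 HV × 9.807 MPa/HV = 2874 MPa = 2.874e+09 Pa.
Convert: Pin diameter d = 5.070 mm = 0.005070 m. Contact area A = π·d²/4 = π·(0.005070 m)²/4 = 2.019e-05 m².
Expressed in SI base units: W = 65.80 N, H = 2.874e+09 Pa, K = 1.816e-05.
Wear volume V = K·W·L/H = 1.816e-05 · 65.80 · 3168 / 2.874e+09 = 1.317e-09 m³.
Average depth h = V/A = 1.317e-09 / 2.019e-05 = 6.524e-05 m.

value=6.524e-05 m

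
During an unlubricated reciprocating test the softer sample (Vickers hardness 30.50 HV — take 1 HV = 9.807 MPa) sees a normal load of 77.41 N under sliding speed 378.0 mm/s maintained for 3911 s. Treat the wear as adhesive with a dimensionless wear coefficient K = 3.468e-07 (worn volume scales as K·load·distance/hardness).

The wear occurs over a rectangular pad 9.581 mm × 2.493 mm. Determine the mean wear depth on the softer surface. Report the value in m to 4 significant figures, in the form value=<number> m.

value=5.555e-06 m

Each operation holds full float precision. Intermediates appear rounded, and a lone final rounding to 4 significant digits.
Sliding speed v = 378.0 mm/s = 0.3780 m/s. The distance L = v·t = 0.3780 m/s × 3911 s = 1478 m.
Hardness H = 30.50 HV × 9.807 MPa/HV = 299.1 MPa = 2.991e+08 Pa.
Pad sides 9.581 mm × 2.493 mm = 0.009581 m × 0.002493 m. Contact area A = 0.009581 m × 0.002493 m = 2.389e-05 m².
In SI base units: W = 77.41 N, H = 2.991e+08 Pa, K = 3.468e-07.
Apply Archard: V = K·W·L/H = 3.468e-07 · 77.41 · 1478 / 2.991e+08 = 1.327e-10 m³.
Mean wear depth h = V/A = 1.327e-10 / 2.389e-05 = 5.555e-06 m.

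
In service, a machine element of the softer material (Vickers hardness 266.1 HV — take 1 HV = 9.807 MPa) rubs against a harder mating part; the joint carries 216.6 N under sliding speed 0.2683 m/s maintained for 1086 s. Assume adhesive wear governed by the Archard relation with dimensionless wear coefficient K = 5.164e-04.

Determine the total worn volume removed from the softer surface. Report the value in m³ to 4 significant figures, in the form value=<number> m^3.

value=1.249e-08 m^3

The computation maintains full float precision. The intermediates are printed rounded — rounded just once, at four significant figures.
The distance L = v·t = 0.2683 m/s × 1086 s = 291.4 m.
Hardness H = 266.1 HV × 9.807 MPa/HV = 2610 MPa = 2.610e+09 Pa.
As SI base values: W = 216.6 N, H = 2.610e+09 Pa, K = 5.164e-04.
Volume removed: V = K·W·L/H = 5.164e-04 · 216.6 · 291.4 / 2.610e+09 = 1.249e-08 m³.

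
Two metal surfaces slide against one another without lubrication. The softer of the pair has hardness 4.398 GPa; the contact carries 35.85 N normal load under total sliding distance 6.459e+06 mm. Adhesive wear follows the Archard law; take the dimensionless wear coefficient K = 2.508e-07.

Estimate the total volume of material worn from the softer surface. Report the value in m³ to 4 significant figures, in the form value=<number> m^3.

value=1.320e-11 m^3

The algebra holds full float precision, and intermediates are printed rounded, and a lone final rounding, at 4 significant figures.
Convert: Path length L = 6.459e+06 mm = 6459 m.
Convert: Hardness H = 4.398 GPa = 4.398e+09 Pa.
In SI base units, W = 35.85 N, H = 4.398e+09 Pa, K = 2.508e-07.
Archard relation: V = K·W·L/H = 2.508e-07 · 35.85 · 6459 / 4.398e+09 = 1.320e-11 m³.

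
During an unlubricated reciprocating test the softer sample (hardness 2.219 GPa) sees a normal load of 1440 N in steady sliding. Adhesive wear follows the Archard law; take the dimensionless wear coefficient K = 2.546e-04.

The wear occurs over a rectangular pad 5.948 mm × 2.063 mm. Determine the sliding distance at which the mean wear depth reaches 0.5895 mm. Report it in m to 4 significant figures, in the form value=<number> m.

All arithmetic carries full precision — printed values are rounded; rounded once at the end to 4 significant digits.
Hardness H = 2.219 GPa = 2.219e+09 Pa.
Pad sides 5.948 mm × 2.063 mm = 0.005948 m × 0.002063 m. Contact area A = 0.005948 m × 0.002063 m = 1.227e-05 m².
Depth limit h_lim = 0.5895 mm = 5.895e-04 m.
Expressed in SI base units: W = 1440 N, H = 2.219e+09 Pa, K = 2.546e-04.
At the depth limit, V_lim = h_lim·A = 5.895e-04 · 1.227e-05 = 7.234e-09 m³.
Sliding life L = V_lim·H/(K·W) = 7.234e-09 · 2.219e+09 / (2.546e-04 · 1440) = 43.78 m.

value=43.78 m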